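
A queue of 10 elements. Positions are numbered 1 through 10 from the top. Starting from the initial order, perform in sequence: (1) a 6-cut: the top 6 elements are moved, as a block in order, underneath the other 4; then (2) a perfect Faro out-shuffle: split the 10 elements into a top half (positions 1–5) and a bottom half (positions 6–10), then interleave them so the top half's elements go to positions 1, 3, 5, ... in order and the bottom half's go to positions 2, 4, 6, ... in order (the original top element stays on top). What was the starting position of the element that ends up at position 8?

5

Undo the operations in reverse order, starting from position 8:
  undo op 2 (out-shuffle, from bottom half): 8 ← 9
  undo op 1 (cut 6): 9 ← 5
So the element at position 8 came from original position 5.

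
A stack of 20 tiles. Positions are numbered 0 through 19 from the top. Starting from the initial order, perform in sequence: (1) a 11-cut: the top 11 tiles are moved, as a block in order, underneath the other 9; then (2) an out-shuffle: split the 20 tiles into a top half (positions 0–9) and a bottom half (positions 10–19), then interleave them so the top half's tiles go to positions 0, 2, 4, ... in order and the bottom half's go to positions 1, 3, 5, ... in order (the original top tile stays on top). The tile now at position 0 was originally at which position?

11

Undo the operations in reverse order, starting from position 0:
  undo op 2 (out-shuffle, from top half): 0 ← 0
  undo op 1 (cut 11): 0 ← 11
So the tile at position 0 came from original position 11.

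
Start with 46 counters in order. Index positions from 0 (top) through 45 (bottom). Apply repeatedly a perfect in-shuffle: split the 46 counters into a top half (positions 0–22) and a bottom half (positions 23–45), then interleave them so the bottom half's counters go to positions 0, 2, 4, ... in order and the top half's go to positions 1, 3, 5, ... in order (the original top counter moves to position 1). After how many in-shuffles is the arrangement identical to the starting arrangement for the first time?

23

The in-shuffle permutes the 46 positions with cycle lengths [23, 23].
Every counter is home exactly when every cycle has completed a whole number of laps, i.e. after lcm(23) = 23 in-shuffles.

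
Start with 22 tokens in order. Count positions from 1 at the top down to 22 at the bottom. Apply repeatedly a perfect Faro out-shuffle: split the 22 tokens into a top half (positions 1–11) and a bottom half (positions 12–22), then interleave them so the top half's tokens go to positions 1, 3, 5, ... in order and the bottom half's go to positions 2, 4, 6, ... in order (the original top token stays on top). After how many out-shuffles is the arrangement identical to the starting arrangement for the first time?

6

The out-shuffle permutes the 22 positions with cycle lengths [1, 1, 2, 3, 3, 6, 6].
Every token is home exactly when every cycle has completed a whole number of laps, i.e. after lcm(1, 2, 3, 6) = 6 out-shuffles.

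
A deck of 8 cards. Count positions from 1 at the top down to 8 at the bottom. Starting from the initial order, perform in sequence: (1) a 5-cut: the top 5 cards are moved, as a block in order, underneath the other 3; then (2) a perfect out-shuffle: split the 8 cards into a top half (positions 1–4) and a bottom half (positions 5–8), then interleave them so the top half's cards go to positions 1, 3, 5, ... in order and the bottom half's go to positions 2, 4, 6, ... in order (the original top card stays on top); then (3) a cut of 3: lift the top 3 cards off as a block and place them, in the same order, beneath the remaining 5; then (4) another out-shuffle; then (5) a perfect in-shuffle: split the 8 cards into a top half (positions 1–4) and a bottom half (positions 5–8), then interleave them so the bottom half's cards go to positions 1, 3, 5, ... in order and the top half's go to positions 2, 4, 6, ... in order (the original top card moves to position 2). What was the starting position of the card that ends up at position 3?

2

Undo the operations in reverse order, starting from position 3:
  undo op 5 (in-shuffle, from bottom half): 3 ← 6
  undo op 4 (out-shuffle, from bottom half): 6 ← 7
  undo op 3 (cut 3): 7 ← 2
  undo op 2 (out-shuffle, from bottom half): 2 ← 5
  undo op 1 (cut 5): 5 ← 2
So the card at position 3 came from original position 2.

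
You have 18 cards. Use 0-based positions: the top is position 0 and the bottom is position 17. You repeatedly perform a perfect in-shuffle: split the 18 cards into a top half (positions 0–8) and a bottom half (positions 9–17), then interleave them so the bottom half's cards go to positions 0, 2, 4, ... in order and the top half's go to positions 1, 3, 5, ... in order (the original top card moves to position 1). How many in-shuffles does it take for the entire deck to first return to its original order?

18

The in-shuffle permutes the 18 positions with cycle lengths [18].
Every card is home exactly when every cycle has completed a whole number of laps, i.e. after lcm(18) = 18 in-shuffles.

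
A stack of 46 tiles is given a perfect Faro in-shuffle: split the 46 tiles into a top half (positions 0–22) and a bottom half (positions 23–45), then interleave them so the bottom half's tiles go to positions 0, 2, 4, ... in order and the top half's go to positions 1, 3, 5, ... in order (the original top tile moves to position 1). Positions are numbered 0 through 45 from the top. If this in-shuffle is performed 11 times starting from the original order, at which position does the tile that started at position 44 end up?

39

Track the tile's position through each in-shuffle:
44 → 42 → 38 → 30 → 14 → 29 → 12 → 25 → 4 → 9 → 19 → 39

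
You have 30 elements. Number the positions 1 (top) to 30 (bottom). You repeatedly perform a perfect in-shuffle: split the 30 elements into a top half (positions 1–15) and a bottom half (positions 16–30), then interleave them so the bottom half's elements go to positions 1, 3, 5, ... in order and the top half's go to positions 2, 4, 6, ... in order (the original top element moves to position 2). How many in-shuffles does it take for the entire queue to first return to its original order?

The in-shuffle permutes the 30 positions with cycle lengths [5, 5, 5, 5, 5, 5].
Every element is home exactly when every cycle has completed a whole number of laps, i.e. after lcm(5) = 5 in-shuffles.

5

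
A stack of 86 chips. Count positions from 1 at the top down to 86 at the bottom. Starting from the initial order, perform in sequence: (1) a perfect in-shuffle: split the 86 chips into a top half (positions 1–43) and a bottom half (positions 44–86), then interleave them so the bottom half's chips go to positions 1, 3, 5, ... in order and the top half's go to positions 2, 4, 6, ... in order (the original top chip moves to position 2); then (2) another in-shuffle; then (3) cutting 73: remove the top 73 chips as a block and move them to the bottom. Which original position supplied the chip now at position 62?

34

Undo the operations in reverse order, starting from position 62:
  undo op 3 (cut 73): 62 ← 49
  undo op 2 (in-shuffle, from bottom half): 49 ← 68
  undo op 1 (in-shuffle, from top half): 68 ← 34
So the chip at position 62 came from original position 34.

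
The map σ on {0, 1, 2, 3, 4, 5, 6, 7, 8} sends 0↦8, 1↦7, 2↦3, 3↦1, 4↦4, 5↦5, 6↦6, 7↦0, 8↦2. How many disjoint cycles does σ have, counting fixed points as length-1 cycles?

4

Cycle decomposition: (0 8 2 3 1 7) (4) (5) (6).
4 cycles.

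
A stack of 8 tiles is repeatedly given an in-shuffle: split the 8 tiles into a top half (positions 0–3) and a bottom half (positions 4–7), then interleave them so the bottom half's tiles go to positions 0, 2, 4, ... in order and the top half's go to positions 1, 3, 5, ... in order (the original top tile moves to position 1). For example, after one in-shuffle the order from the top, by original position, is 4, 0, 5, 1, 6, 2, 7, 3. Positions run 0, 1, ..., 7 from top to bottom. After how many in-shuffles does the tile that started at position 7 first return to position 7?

6

Follow position 7 under repeated in-shuffles:
7 → 6 → 4 → 0 → 1 → 3 → 7
It first returns after 6 in-shuffles.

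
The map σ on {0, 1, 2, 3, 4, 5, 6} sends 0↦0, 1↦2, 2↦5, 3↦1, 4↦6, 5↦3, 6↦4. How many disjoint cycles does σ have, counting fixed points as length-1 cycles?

Cycle decomposition: (0) (1 2 5 3) (4 6).
3 cycles.

3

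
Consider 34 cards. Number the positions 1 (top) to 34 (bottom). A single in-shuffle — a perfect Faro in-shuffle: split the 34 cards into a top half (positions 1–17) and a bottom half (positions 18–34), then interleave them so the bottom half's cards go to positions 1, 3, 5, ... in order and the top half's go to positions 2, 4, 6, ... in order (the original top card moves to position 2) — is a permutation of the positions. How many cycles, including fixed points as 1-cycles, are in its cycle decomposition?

Trace each unvisited position around until it returns:
(1 2 4 8 16 32 ... len 12) (3 6 12 24 13 26 ... len 12) (5 10 20) (7 14 28 21) (15 30 25)
5 cycles in total.

5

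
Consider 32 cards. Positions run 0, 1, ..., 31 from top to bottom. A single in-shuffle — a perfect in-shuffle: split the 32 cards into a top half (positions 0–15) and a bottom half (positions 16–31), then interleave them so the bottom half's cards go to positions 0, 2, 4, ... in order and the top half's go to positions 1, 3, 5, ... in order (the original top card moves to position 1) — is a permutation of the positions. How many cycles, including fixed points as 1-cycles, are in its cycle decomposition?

4

Trace each unvisited position around until it returns:
(0 1 3 7 15 31 30 28 24 16) (2 5 11 23 14 29 26 20 8 17) (4 9 19 6 13 27 22 12 25 18) (10 21)
4 cycles in total.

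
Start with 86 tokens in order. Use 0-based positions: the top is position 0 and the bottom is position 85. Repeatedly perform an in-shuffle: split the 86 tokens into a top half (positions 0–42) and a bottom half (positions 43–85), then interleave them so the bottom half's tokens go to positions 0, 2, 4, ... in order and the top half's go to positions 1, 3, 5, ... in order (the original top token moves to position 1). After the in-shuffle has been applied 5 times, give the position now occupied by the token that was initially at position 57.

28

Track the token's position through each in-shuffle:
57 → 28 → 57 → 28 → 57 → 28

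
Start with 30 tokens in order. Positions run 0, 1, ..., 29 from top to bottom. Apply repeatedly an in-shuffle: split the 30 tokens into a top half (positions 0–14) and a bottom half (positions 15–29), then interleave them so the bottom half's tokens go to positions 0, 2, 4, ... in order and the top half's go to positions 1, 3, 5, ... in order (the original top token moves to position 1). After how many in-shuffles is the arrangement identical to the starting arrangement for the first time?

5

The in-shuffle permutes the 30 positions with cycle lengths [5, 5, 5, 5, 5, 5].
Every token is home exactly when every cycle has completed a whole number of laps, i.e. after lcm(5) = 5 in-shuffles.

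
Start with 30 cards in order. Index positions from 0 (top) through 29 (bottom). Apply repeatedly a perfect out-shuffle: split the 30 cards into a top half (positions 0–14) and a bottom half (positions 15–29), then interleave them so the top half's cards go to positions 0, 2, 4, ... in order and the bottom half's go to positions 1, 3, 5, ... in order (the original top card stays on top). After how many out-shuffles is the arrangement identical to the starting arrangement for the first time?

28

The out-shuffle permutes the 30 positions with cycle lengths [1, 1, 28].
Every card is home exactly when every cycle has completed a whole number of laps, i.e. after lcm(1, 28) = 28 out-shuffles.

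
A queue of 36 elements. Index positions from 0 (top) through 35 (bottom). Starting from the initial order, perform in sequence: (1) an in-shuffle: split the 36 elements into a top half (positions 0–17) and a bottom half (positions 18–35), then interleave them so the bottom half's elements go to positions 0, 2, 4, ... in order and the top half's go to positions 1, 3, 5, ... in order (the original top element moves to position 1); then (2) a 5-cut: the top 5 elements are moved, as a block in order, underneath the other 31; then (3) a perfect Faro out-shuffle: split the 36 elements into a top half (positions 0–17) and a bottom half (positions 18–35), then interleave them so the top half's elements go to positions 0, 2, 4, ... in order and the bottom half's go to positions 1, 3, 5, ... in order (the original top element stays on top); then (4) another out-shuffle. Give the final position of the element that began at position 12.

10

Track the element from position 12 forward through each operation:
  after op 1 (in-shuffle): 12 → 25
  after op 2 (cut 5): 25 → 20
  after op 3 (out-shuffle): 20 → 5
  after op 4 (out-shuffle): 5 → 10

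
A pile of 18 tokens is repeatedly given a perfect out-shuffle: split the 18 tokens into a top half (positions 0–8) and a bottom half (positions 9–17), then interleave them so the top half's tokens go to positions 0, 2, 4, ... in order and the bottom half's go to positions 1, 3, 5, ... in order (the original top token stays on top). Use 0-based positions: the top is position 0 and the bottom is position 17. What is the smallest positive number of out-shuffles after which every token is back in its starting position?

The out-shuffle permutes the 18 positions with cycle lengths [1, 1, 8, 8].
Every token is home exactly when every cycle has completed a whole number of laps, i.e. after lcm(1, 8) = 8 out-shuffles.

8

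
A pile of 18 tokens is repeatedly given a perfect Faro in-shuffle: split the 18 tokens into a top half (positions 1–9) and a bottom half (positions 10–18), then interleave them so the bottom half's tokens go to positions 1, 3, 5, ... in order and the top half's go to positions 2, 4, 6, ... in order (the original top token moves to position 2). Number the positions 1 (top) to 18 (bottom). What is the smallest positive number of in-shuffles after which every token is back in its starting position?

18

The in-shuffle permutes the 18 positions with cycle lengths [18].
Every token is home exactly when every cycle has completed a whole number of laps, i.e. after lcm(18) = 18 in-shuffles.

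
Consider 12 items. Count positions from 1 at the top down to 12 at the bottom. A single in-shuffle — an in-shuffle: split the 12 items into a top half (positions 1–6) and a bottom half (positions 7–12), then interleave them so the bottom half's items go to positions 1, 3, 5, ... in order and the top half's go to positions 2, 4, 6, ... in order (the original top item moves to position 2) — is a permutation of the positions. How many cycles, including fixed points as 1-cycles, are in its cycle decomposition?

1

Trace each unvisited position around until it returns:
(1 2 4 8 3 6 ... len 12)
1 cycle in total.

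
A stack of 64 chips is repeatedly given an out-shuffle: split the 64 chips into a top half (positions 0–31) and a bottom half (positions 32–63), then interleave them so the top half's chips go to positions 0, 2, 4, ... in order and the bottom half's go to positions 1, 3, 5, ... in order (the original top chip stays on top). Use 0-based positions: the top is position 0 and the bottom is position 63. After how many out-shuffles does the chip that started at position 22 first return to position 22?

6

Follow position 22 under repeated out-shuffles:
22 → 44 → 25 → 50 → 37 → 11 → 22
It first returns after 6 out-shuffles.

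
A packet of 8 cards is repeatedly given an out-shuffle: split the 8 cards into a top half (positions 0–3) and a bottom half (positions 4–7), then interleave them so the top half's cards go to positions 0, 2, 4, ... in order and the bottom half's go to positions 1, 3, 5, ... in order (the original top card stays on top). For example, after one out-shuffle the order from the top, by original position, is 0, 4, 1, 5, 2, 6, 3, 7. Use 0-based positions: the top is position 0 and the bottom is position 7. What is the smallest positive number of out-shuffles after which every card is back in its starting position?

The out-shuffle permutes the 8 positions with cycle lengths [1, 1, 3, 3].
Every card is home exactly when every cycle has completed a whole number of laps, i.e. after lcm(1, 3) = 3 out-shuffles.

3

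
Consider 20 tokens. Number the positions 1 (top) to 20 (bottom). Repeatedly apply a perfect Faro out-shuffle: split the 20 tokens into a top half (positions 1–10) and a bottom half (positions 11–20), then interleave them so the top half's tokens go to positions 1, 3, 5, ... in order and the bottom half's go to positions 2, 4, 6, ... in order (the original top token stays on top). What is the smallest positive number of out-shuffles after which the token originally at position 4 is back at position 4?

18

Follow position 4 under repeated out-shuffles:
4 → 7 → 13 → 6 → 11 → 2 → 3 → 5 → 9 → 17 → 14 → 8 → 15 → 10 → 19 → 18 → 16 → 12 → 4
It first returns after 18 out-shuffles.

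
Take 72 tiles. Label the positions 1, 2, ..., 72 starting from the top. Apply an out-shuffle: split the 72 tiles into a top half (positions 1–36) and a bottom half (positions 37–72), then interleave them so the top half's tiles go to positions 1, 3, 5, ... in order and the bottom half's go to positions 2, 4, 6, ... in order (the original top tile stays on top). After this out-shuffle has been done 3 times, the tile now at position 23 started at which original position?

Work backwards from position 23, undoing one out-shuffle at a time:
23 ← 12 ← 42 ← 57
So the tile now at position 23 started at position 57.

57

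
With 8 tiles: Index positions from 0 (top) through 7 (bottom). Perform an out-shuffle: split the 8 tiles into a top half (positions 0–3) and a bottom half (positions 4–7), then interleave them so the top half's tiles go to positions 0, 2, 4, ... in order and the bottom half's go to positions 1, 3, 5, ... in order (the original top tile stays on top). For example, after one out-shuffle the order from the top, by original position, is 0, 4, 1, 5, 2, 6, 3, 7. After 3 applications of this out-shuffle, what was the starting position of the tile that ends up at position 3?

3

Work backwards from position 3, undoing one out-shuffle at a time:
3 ← 5 ← 6 ← 3
So the tile now at position 3 started at position 3.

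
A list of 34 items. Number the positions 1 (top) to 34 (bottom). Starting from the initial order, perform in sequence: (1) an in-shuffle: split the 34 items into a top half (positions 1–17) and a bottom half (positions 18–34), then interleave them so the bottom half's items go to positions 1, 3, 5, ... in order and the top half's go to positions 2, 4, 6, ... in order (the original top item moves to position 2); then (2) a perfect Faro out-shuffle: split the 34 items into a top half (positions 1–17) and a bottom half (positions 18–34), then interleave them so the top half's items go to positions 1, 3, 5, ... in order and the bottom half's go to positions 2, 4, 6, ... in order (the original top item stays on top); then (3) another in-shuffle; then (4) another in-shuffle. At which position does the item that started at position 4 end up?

Track the item from position 4 forward through each operation:
  after op 1 (in-shuffle): 4 → 8
  after op 2 (out-shuffle): 8 → 15
  after op 3 (in-shuffle): 15 → 30
  after op 4 (in-shuffle): 30 → 25

25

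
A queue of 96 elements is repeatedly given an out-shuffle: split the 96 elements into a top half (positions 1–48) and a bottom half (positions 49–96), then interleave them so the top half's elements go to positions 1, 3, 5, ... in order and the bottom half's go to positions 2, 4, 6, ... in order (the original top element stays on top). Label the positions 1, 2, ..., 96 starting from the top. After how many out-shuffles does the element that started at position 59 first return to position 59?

Follow position 59 under repeated out-shuffles:
59 → 22 → 43 → 85 → 74 → 52 → 8 → 15 → ... → 59 (length 36)
It first returns after 36 out-shuffles.

36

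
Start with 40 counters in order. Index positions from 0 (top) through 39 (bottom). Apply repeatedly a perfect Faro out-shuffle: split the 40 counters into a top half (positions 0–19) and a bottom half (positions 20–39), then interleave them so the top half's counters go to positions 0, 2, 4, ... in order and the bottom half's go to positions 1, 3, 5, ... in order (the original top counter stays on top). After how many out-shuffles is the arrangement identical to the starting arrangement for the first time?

The out-shuffle permutes the 40 positions with cycle lengths [1, 1, 2, 12, 12, 12].
Every counter is home exactly when every cycle has completed a whole number of laps, i.e. after lcm(1, 2, 12) = 12 out-shuffles.

12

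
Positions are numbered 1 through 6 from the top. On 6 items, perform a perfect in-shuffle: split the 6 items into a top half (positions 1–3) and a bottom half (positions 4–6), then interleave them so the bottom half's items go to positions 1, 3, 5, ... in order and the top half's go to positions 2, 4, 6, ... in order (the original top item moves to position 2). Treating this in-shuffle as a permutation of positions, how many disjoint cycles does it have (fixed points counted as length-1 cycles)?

2

Trace each unvisited position around until it returns:
(1 2 4) (3 6 5)
2 cycles in total.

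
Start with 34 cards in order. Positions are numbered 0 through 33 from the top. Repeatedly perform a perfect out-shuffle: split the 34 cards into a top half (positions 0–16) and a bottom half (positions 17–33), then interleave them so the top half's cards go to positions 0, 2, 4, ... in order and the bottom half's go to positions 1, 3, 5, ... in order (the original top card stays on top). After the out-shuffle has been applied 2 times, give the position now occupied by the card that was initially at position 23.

Track the card's position through each out-shuffle:
23 → 13 → 26

26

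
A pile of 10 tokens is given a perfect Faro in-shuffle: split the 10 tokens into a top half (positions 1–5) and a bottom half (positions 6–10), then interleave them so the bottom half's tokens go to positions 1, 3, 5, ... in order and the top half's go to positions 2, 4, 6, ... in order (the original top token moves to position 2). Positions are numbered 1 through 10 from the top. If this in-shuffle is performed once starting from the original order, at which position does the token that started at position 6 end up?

Track the token's position through each in-shuffle:
6 → 1

1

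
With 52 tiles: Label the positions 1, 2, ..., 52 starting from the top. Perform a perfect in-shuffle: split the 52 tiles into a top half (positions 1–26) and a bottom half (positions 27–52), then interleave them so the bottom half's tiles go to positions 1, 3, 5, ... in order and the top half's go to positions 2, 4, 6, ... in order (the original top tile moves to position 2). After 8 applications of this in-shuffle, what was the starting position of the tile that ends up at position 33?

Work backwards from position 33, undoing one in-shuffle at a time:
33 ← 43 ← 48 ← 24 ← 12 ← 6 ← 3 ← 28 ← 14
So the tile now at position 33 started at position 14.

14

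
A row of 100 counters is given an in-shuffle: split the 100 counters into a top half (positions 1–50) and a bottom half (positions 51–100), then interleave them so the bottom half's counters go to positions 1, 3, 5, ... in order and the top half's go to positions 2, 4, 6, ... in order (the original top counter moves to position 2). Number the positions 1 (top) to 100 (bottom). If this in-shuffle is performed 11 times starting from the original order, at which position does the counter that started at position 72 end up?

Track the counter's position through each in-shuffle:
72 → 43 → 86 → 71 → 41 → 82 → 63 → 25 → 50 → 100 → 99 → 97

97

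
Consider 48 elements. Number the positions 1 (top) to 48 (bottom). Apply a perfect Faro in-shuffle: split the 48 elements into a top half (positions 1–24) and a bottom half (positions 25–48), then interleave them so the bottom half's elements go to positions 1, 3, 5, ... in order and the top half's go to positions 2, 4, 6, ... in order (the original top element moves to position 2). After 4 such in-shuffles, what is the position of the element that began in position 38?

Track the element's position through each in-shuffle:
38 → 27 → 5 → 10 → 20

20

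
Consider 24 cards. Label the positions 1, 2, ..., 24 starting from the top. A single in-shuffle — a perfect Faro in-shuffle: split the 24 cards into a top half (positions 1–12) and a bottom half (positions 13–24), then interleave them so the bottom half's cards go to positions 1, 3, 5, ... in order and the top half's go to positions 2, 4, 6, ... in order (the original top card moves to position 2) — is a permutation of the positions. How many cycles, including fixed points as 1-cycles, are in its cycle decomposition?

2

Trace each unvisited position around until it returns:
(1 2 4 8 16 7 ... len 20) (5 10 20 15)
2 cycles in total.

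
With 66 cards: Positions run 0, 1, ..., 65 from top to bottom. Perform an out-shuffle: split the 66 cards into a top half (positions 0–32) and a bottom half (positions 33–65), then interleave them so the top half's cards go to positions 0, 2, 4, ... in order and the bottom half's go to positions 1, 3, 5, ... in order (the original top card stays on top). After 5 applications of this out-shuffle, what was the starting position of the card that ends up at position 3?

Work backwards from position 3, undoing one out-shuffle at a time:
3 ← 34 ← 17 ← 41 ← 53 ← 59
So the card now at position 3 started at position 59.

59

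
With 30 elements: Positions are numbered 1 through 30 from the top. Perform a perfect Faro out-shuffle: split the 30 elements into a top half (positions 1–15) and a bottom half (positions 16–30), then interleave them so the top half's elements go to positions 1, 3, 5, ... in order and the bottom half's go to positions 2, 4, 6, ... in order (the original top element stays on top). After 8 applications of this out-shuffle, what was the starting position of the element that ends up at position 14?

Work backwards from position 14, undoing one out-shuffle at a time:
14 ← 22 ← 26 ← 28 ← 29 ← 15 ← 8 ← 19 ← 10
So the element now at position 14 started at position 10.

10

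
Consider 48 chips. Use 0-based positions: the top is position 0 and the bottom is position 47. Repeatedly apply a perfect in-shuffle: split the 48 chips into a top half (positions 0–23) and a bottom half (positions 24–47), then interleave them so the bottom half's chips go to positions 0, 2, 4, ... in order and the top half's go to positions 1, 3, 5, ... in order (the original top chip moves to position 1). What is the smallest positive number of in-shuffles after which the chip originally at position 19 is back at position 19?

21

Follow position 19 under repeated in-shuffles:
19 → 39 → 30 → 12 → 25 → 2 → 5 → 11 → ... → 19 (length 21)
It first returns after 21 in-shuffles.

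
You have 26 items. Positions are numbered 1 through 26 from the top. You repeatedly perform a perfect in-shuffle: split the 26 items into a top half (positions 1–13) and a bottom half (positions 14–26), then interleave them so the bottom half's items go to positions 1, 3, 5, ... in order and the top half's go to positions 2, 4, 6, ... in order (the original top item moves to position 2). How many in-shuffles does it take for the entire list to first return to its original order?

The in-shuffle permutes the 26 positions with cycle lengths [2, 6, 18].
Every item is home exactly when every cycle has completed a whole number of laps, i.e. after lcm(2, 6, 18) = 18 in-shuffles.

18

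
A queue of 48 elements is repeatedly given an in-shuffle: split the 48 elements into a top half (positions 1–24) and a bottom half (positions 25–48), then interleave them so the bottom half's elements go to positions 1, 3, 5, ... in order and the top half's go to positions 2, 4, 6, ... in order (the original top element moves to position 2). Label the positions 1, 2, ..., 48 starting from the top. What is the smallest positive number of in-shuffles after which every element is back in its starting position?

21

The in-shuffle permutes the 48 positions with cycle lengths [3, 3, 21, 21].
Every element is home exactly when every cycle has completed a whole number of laps, i.e. after lcm(3, 21) = 21 in-shuffles.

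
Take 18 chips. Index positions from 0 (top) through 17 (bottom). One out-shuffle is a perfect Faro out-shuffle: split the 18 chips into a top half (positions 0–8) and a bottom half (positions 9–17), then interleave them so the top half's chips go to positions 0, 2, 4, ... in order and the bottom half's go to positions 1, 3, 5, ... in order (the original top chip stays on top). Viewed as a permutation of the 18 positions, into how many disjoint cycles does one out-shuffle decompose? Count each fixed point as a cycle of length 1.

4

Trace each unvisited position around until it returns:
(0) (1 2 4 8 16 15 13 9) (3 6 12 7 14 11 5 10) (17)
4 cycles in total.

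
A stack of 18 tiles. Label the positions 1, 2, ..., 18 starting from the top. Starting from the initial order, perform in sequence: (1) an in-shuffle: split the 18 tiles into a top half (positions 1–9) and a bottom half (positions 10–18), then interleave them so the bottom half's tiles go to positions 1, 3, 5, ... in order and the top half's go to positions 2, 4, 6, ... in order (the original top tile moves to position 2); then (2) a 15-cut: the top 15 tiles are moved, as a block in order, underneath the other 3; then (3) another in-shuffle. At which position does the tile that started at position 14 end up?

5

Track the tile from position 14 forward through each operation:
  after op 1 (in-shuffle): 14 → 9
  after op 2 (cut 15): 9 → 12
  after op 3 (in-shuffle): 12 → 5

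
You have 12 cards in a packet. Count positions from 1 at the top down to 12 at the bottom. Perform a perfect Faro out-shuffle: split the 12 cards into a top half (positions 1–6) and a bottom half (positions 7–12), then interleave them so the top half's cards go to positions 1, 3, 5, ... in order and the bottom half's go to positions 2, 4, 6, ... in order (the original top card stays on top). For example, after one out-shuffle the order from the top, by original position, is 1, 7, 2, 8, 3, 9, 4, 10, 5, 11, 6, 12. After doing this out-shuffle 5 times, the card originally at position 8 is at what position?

5

Track the card's position through each out-shuffle:
8 → 4 → 7 → 2 → 3 → 5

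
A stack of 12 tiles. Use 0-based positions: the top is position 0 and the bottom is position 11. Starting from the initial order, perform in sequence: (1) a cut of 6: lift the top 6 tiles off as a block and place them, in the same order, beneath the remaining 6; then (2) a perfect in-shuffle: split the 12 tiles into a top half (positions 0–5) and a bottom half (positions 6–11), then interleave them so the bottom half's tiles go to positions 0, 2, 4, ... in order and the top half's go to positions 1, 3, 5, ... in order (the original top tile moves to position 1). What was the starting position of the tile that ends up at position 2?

Undo the operations in reverse order, starting from position 2:
  undo op 2 (in-shuffle, from bottom half): 2 ← 7
  undo op 1 (cut 6): 7 ← 1
So the tile at position 2 came from original position 1.

1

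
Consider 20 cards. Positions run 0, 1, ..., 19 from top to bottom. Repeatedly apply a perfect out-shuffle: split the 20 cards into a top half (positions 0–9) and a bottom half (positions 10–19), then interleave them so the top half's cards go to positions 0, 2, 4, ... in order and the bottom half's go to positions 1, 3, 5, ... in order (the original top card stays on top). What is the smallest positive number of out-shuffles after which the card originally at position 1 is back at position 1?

Follow position 1 under repeated out-shuffles:
1 → 2 → 4 → 8 → 16 → 13 → 7 → 14 → 9 → 18 → 17 → 15 → 11 → 3 → 6 → 12 → 5 → 10 → 1
It first returns after 18 out-shuffles.

18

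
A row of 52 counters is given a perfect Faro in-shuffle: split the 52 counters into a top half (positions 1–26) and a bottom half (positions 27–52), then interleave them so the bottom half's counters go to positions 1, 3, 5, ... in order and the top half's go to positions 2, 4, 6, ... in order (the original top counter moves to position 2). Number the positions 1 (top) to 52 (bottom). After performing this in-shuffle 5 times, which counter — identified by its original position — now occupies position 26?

Work backwards from position 26, undoing one in-shuffle at a time:
26 ← 13 ← 33 ← 43 ← 48 ← 24
So the counter now at position 26 started at position 24.

24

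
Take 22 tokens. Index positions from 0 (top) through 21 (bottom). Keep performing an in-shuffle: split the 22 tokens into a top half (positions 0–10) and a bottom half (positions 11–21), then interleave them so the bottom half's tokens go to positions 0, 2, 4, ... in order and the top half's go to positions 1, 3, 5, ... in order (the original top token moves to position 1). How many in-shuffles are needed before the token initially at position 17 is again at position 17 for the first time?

11

Follow position 17 under repeated in-shuffles:
17 → 12 → 2 → 5 → 11 → 0 → 1 → 3 → 7 → 15 → 8 → 17
It first returns after 11 in-shuffles.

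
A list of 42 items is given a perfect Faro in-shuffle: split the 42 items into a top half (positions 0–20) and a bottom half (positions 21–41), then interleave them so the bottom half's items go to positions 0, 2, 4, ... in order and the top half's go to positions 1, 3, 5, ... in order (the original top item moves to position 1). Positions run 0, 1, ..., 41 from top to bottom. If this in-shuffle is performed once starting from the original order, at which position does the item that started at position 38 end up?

34

Track the item's position through each in-shuffle:
38 → 34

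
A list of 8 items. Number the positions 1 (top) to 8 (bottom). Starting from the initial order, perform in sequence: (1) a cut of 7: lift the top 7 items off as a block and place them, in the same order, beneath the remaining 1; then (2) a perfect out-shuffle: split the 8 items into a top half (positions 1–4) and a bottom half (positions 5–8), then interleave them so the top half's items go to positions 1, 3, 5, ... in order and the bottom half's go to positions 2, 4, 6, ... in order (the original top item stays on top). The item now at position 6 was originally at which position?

Undo the operations in reverse order, starting from position 6:
  undo op 2 (out-shuffle, from bottom half): 6 ← 7
  undo op 1 (cut 7): 7 ← 6
So the item at position 6 came from original position 6.

6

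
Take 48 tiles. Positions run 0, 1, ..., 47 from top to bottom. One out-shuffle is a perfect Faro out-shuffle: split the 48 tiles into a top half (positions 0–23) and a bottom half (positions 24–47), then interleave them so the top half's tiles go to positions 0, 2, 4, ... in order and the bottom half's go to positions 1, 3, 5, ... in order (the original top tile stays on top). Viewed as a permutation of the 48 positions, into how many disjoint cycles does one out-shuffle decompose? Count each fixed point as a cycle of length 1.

Trace each unvisited position around until it returns:
(0) (1 2 4 8 16 32 ... len 23) (5 10 20 40 33 19 ... len 23) (47)
4 cycles in total.

4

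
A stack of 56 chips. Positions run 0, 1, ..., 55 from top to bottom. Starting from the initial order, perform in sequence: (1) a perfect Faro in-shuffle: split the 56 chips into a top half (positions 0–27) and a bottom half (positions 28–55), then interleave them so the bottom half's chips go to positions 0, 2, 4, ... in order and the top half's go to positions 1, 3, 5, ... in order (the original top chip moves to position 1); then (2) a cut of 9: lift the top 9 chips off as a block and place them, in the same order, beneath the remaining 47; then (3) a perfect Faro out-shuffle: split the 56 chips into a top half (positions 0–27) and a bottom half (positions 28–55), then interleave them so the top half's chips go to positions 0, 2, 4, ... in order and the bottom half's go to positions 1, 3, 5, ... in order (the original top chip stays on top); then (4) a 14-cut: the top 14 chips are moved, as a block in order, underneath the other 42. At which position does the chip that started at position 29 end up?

Track the chip from position 29 forward through each operation:
  after op 1 (in-shuffle): 29 → 2
  after op 2 (cut 9): 2 → 49
  after op 3 (out-shuffle): 49 → 43
  after op 4 (cut 14): 43 → 29

29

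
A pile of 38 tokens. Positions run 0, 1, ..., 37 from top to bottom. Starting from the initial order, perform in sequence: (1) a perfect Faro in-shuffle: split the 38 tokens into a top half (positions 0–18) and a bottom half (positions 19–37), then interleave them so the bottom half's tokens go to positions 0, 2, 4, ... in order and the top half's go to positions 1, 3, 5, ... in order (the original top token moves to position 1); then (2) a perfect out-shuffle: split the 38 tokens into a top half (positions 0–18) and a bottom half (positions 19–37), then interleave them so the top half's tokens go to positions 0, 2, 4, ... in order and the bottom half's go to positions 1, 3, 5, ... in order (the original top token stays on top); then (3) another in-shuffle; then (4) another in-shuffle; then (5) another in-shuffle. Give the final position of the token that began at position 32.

Track the token from position 32 forward through each operation:
  after op 1 (in-shuffle): 32 → 26
  after op 2 (out-shuffle): 26 → 15
  after op 3 (in-shuffle): 15 → 31
  after op 4 (in-shuffle): 31 → 24
  after op 5 (in-shuffle): 24 → 10

10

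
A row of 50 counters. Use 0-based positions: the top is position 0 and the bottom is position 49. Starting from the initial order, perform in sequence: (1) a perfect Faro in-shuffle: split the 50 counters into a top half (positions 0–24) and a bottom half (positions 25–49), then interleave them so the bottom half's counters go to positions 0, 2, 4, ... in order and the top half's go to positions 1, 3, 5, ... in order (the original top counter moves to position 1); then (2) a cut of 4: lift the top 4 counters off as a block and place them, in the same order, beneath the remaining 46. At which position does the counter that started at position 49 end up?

Track the counter from position 49 forward through each operation:
  after op 1 (in-shuffle): 49 → 48
  after op 2 (cut 4): 48 → 44

44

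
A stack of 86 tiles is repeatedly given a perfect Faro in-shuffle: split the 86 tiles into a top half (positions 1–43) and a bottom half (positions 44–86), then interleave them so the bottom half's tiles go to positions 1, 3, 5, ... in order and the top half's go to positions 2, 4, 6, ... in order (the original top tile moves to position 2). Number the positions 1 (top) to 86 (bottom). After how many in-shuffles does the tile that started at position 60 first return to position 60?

Follow position 60 under repeated in-shuffles:
60 → 33 → 66 → 45 → 3 → 6 → 12 → 24 → ... → 60 (length 28)
It first returns after 28 in-shuffles.

28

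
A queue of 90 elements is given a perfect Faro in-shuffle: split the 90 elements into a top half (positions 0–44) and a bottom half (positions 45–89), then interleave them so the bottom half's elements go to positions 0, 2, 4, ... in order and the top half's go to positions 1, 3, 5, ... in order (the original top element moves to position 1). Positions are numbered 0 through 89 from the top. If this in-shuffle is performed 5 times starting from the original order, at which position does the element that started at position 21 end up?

Track the element's position through each in-shuffle:
21 → 43 → 87 → 84 → 78 → 66

66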